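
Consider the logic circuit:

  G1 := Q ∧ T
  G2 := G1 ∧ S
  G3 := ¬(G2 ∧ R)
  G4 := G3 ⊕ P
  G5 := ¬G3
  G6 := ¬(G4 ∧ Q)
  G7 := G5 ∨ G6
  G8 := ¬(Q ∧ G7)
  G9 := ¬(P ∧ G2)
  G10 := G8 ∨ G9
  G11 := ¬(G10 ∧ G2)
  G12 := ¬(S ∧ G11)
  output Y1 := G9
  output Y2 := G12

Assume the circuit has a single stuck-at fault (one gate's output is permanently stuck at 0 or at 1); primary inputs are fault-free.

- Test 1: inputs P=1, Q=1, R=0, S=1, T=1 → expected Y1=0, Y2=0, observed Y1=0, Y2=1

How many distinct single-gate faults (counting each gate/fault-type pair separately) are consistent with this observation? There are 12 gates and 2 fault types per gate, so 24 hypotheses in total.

Fault-free: G1=1, G2=1, G3=1, G4=0, G5=0, G6=1, G7=1, G8=0, G9=0, G10=0, G11=1, G12=0 → Y1=0, Y2=0. Observed Y1=0, Y2=1.
  G1: none of the 2 fault types match ✗
  G2: none of the 2 fault types match ✗
  G3: none of the 2 fault types match ✗
  G4: stuck-at-1 ✓; others ✗
  G5: none of the 2 fault types match ✗
  G6: stuck-at-0 ✓; others ✗
  G7: stuck-at-0 ✓; others ✗
  G8: stuck-at-1 ✓; others ✗
  G9: none of the 2 fault types match ✗
  G10: stuck-at-1 ✓; others ✗
  G11: stuck-at-0 ✓; others ✗
  G12: stuck-at-1 ✓; others ✗
Consistent faults: {G4 stuck-at-1, G6 stuck-at-0, G7 stuck-at-0, G8 stuck-at-1, G10 stuck-at-1, G11 stuck-at-0, G12 stuck-at-1} — 7 in all.

7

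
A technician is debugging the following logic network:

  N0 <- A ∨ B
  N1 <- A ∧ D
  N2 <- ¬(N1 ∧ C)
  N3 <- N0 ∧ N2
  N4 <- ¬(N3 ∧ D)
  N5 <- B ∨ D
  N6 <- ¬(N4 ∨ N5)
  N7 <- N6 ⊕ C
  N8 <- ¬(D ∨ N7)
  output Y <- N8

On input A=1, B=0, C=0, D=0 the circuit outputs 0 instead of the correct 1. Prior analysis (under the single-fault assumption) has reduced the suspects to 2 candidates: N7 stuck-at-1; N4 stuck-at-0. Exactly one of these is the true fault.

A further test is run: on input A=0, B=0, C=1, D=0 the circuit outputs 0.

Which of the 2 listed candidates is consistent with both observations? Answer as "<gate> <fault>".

Evaluate each candidate on input A=0, B=0, C=1, D=0:
  N7 stuck-at-1: N0=0, N1=0, N2=1, N3=0, N4=1, N5=0, N6=0, N7=1 [stuck-at-1], N8=0 → 0 — matches
  N4 stuck-at-0: N0=0, N1=0, N2=1, N3=0, N4=0 [stuck-at-0], N5=0, N6=1, N7=0, N8=1 → 1 — eliminated
Only N7 stuck-at-1 reproduces the observed 0.

N7 stuck-at-1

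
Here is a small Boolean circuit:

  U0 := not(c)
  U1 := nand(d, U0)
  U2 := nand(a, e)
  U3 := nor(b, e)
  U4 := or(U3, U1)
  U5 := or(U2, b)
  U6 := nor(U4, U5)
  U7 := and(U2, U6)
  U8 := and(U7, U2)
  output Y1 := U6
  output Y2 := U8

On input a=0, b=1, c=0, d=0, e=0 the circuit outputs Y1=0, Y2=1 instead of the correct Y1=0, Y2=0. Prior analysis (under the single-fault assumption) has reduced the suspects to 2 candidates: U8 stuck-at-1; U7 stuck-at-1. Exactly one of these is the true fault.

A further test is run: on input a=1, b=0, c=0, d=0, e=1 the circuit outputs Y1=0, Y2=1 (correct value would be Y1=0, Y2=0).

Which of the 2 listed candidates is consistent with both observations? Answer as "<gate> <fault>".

Evaluate each candidate on input a=1, b=0, c=0, d=0, e=1:
  U8 stuck-at-1: U0=1, U1=1, U2=0, U3=0, U4=1, U5=0, U6=0, U7=0, U8=1 [stuck-at-1] → Y1=0, Y2=1 — matches
  U7 stuck-at-1: U0=1, U1=1, U2=0, U3=0, U4=1, U5=0, U6=0, U7=1 [stuck-at-1], U8=0 → Y1=0, Y2=0 — eliminated
Only U8 stuck-at-1 reproduces the observed Y1=0, Y2=1.

U8 stuck-at-1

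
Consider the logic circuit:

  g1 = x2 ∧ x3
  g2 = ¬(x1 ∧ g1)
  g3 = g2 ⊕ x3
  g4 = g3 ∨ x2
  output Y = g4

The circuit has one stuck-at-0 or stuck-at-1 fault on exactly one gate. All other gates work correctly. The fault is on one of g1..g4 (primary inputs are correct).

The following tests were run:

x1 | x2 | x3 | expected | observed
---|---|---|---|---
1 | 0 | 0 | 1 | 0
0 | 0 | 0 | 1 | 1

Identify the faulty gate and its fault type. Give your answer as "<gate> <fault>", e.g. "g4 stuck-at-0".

Fault-free values for test 1 (x1=1, x2=0, x3=0): g1=0, g2=1, g3=1, g4=1, giving Y=1. Observed 0.
Test 1: faults giving observed 0 are {g1 stuck-at-1, g2 stuck-at-0, g3 stuck-at-0, g4 stuck-at-0}.
Test 2 (x1=0, x2=0, x3=0): fault-free g1=0, g2=1, g3=1, g4=1 → 1; observed 1. Eliminates g2 stuck-at-0, g3 stuck-at-0, g4 stuck-at-0.
Only g1 stuck-at-1 is consistent with every test.

g1 stuck-at-1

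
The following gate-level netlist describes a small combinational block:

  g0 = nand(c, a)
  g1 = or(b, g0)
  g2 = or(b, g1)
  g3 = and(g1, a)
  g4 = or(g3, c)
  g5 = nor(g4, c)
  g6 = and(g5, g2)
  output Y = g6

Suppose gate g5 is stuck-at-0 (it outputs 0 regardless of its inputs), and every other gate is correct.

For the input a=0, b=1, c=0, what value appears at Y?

Propagate with g5 forced: g0=1, g1=1, g2=1, g3=0, g4=0, g5=0 [stuck-at-0], g6=0.
So Y = 0. (Without the fault it would be 1.)

0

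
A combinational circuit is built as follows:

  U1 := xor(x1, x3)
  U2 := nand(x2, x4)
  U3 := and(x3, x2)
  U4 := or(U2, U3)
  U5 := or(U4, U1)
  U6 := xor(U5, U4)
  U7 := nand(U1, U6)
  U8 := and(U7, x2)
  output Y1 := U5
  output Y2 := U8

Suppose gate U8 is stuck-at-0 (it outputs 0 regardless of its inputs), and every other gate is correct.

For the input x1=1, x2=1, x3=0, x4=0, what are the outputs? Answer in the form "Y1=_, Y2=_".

Propagate with U8 forced: U1=1, U2=1, U3=0, U4=1, U5=1, U6=0, U7=1, U8=0 [stuck-at-0].
So the outputs are Y1=1, Y2=0. (Without the fault they would be Y1=1, Y2=1.)

Y1=1, Y2=0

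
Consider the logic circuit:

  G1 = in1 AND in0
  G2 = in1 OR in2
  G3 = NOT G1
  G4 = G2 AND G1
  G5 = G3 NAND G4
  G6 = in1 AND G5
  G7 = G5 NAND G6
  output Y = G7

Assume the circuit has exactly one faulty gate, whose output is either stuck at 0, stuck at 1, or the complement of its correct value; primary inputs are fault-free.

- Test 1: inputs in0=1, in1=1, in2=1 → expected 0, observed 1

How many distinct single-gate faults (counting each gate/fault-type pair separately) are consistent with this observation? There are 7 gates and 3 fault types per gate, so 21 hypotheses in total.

8

Fault-free: G1=1, G2=1, G3=0, G4=1, G5=1, G6=1, G7=0 → 0. Observed 1.
  G1: none of the 3 fault types match ✗
  G2: none of the 3 fault types match ✗
  G3: stuck-at-1, inverted output ✓; others ✗
  G4: none of the 3 fault types match ✗
  G5: stuck-at-0, inverted output ✓; others ✗
  G6: stuck-at-0, inverted output ✓; others ✗
  G7: stuck-at-1, inverted output ✓; others ✗
Consistent faults: {G3 stuck-at-1, G3 inverted output, G5 stuck-at-0, G5 inverted output, G6 stuck-at-0, G6 inverted output, G7 stuck-at-1, G7 inverted output} — 8 in all.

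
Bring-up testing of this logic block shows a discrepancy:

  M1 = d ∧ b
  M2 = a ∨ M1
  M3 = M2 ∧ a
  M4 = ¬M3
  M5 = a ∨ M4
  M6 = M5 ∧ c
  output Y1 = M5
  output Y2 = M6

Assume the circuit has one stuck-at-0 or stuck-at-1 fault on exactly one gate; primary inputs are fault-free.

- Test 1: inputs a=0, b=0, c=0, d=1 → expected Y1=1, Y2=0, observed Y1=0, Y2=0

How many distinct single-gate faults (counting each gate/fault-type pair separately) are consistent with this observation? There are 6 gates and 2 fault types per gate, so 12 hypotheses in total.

3

Fault-free: M1=0, M2=0, M3=0, M4=1, M5=1, M6=0 → Y1=1, Y2=0. Observed Y1=0, Y2=0.
  M1 stuck-at-0: output Y1=1, Y2=0 ✗
  M1 stuck-at-1: output Y1=1, Y2=0 ✗
  M2 stuck-at-0: output Y1=1, Y2=0 ✗
  M2 stuck-at-1: output Y1=1, Y2=0 ✗
  M3 stuck-at-0: output Y1=1, Y2=0 ✗
  M3 stuck-at-1: output Y1=0, Y2=0 ✓
  M4 stuck-at-0: output Y1=0, Y2=0 ✓
  M4 stuck-at-1: output Y1=1, Y2=0 ✗
  M5 stuck-at-0: output Y1=0, Y2=0 ✓
  M5 stuck-at-1: output Y1=1, Y2=0 ✗
  M6 stuck-at-0: output Y1=1, Y2=0 ✗
  M6 stuck-at-1: output Y1=1, Y2=1 ✗
Consistent faults: {M3 stuck-at-1, M4 stuck-at-0, M5 stuck-at-0} — 3 in all.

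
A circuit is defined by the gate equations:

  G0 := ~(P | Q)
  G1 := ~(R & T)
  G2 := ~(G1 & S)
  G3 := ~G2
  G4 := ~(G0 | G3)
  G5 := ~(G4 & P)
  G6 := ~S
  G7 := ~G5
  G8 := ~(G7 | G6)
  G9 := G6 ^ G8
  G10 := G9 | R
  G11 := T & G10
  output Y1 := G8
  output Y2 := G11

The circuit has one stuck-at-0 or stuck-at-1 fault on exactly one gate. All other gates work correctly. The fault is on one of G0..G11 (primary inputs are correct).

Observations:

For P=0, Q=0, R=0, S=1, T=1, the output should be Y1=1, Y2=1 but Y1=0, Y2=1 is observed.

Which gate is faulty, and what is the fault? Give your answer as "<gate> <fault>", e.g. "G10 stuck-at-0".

Fault-free values for test 1 (P=0, Q=0, R=0, S=1, T=1): G0=1, G1=1, G2=0, G3=1, G4=0, G5=1, G6=0, G7=0, G8=1, G9=1, G10=1, G11=1, giving Y1=1, Y2=1. Observed Y1=0, Y2=1.
Test 1: faults giving observed Y1=0, Y2=1 are {G6 stuck-at-1}.
Only G6 stuck-at-1 is consistent with every test.

G6 stuck-at-1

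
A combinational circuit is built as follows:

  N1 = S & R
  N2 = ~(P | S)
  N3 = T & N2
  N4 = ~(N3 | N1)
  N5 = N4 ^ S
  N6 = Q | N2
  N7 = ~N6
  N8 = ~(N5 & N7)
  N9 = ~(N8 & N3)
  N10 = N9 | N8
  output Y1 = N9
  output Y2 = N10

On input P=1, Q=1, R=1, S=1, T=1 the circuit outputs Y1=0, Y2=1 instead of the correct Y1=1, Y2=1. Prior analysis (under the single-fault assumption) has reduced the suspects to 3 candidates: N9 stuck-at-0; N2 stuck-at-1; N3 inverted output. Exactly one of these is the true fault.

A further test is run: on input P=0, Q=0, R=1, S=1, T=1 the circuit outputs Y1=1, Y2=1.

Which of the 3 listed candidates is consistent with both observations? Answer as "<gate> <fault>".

Evaluate each candidate on input P=0, Q=0, R=1, S=1, T=1:
  N9 stuck-at-0: N1=1, N2=0, N3=0, N4=0, N5=1, N6=0, N7=1, N8=0, N9=0 [stuck-at-0], N10=0 → Y1=0, Y2=0 — eliminated
  N2 stuck-at-1: N1=1, N2=1 [stuck-at-1], N3=1, N4=0, N5=1, N6=1, N7=0, N8=1, N9=0, N10=1 → Y1=0, Y2=1 — eliminated
  N3 inverted output: N1=1, N2=0, N3=1 [inverted output], N4=0, N5=1, N6=0, N7=1, N8=0, N9=1, N10=1 → Y1=1, Y2=1 — matches
Only N3 inverted output reproduces the observed Y1=1, Y2=1.

N3 inverted output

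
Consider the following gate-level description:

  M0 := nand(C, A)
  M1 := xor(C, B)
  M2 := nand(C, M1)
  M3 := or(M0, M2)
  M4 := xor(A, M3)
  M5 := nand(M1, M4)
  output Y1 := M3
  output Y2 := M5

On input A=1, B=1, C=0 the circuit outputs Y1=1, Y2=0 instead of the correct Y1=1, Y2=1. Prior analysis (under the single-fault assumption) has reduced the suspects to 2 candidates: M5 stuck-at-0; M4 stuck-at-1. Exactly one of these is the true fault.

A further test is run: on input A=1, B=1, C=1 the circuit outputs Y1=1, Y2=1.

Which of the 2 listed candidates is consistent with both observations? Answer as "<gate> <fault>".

Evaluate each candidate on input A=1, B=1, C=1:
  M5 stuck-at-0: M0=0, M1=0, M2=1, M3=1, M4=0, M5=0 [stuck-at-0] → Y1=1, Y2=0 — eliminated
  M4 stuck-at-1: M0=0, M1=0, M2=1, M3=1, M4=1 [stuck-at-1], M5=1 → Y1=1, Y2=1 — matches
Only M4 stuck-at-1 reproduces the observed Y1=1, Y2=1.

M4 stuck-at-1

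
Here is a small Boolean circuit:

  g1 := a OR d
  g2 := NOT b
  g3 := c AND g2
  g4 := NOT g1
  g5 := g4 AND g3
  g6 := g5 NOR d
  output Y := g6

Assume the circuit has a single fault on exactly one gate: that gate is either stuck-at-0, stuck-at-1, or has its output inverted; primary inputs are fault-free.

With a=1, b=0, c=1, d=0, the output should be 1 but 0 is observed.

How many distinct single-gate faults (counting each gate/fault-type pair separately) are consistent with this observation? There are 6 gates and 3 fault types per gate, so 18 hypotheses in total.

Fault-free: g1=1, g2=1, g3=1, g4=0, g5=0, g6=1 → 1. Observed 0.
  g1: stuck-at-0, inverted output ✓; others ✗
  g2: none of the 3 fault types match ✗
  g3: none of the 3 fault types match ✗
  g4: stuck-at-1, inverted output ✓; others ✗
  g5: stuck-at-1, inverted output ✓; others ✗
  g6: stuck-at-0, inverted output ✓; others ✗
Consistent faults: {g1 stuck-at-0, g1 inverted output, g4 stuck-at-1, g4 inverted output, g5 stuck-at-1, g5 inverted output, g6 stuck-at-0, g6 inverted output} — 8 in all.

8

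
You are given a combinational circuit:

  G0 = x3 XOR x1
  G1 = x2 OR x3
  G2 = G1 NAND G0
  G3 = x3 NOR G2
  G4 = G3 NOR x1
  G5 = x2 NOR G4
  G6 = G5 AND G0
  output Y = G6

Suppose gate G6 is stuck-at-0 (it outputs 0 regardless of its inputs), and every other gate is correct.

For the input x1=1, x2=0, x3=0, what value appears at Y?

0

Propagate with G6 forced: G0=1, G1=0, G2=1, G3=0, G4=0, G5=1, G6=0 [stuck-at-0].
So Y = 0. (Without the fault it would be 1.)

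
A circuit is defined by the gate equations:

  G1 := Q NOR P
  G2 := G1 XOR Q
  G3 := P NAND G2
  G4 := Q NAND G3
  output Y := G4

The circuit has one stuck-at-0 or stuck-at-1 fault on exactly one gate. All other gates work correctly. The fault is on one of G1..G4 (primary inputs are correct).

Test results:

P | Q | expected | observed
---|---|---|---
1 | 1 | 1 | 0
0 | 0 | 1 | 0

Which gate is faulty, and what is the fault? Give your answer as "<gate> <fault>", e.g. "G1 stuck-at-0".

Fault-free values for test 1 (P=1, Q=1): G1=0, G2=1, G3=0, G4=1, giving Y=1. Observed 0.
Test 1: faults giving observed 0 are {G1 stuck-at-1, G2 stuck-at-0, G3 stuck-at-1, G4 stuck-at-0}.
Test 2 (P=0, Q=0): fault-free G1=1, G2=1, G3=1, G4=1 → 1; observed 0. Eliminates G1 stuck-at-1, G2 stuck-at-0, G3 stuck-at-1.
Only G4 stuck-at-0 is consistent with every test.

G4 stuck-at-0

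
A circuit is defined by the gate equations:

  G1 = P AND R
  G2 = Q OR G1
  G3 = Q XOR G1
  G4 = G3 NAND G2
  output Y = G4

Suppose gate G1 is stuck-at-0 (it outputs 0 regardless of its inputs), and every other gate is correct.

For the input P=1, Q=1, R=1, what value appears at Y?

Propagate with G1 forced: G1=0 [stuck-at-0], G2=1, G3=1, G4=0.
So Y = 0. (Without the fault it would be 1.)

0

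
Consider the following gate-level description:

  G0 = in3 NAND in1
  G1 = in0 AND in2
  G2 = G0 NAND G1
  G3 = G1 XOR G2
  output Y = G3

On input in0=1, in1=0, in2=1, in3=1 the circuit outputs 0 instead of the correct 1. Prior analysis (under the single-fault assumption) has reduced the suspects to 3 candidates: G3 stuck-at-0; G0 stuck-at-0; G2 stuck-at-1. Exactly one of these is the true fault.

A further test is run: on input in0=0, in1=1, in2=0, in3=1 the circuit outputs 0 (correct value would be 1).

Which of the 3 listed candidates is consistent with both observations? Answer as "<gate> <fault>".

G3 stuck-at-0

Evaluate each candidate on input in0=0, in1=1, in2=0, in3=1:
  G3 stuck-at-0: G0=0, G1=0, G2=1, G3=0 [stuck-at-0] → 0 — matches
  G0 stuck-at-0: G0=0 [stuck-at-0], G1=0, G2=1, G3=1 → 1 — eliminated
  G2 stuck-at-1: G0=0, G1=0, G2=1 [stuck-at-1], G3=1 → 1 — eliminated
Only G3 stuck-at-0 reproduces the observed 0.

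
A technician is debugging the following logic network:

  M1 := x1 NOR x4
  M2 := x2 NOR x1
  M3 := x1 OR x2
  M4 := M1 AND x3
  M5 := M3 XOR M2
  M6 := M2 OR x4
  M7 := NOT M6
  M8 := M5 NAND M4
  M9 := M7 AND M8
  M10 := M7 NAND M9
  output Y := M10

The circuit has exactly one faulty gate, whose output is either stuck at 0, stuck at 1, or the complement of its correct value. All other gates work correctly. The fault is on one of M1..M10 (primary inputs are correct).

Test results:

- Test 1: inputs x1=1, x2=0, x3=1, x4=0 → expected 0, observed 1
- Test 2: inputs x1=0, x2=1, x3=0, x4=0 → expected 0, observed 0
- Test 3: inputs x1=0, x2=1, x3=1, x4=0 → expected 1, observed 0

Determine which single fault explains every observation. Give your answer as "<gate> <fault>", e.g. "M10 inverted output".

Fault-free values for test 1 (x1=1, x2=0, x3=1, x4=0): M1=0, M2=0, M3=1, M4=0, M5=1, M6=0, M7=1, M8=1, M9=1, M10=0, giving Y=0. Observed 1.
Test 1: faults giving observed 1 are {M1 stuck-at-1, M1 inverted output, M2 stuck-at-1, M2 inverted output, M4 stuck-at-1, M4 inverted output, M6 stuck-at-1, M6 inverted output, M7 stuck-at-0, M7 inverted output, M8 stuck-at-0, M8 inverted output, M9 stuck-at-0, M9 inverted output, M10 stuck-at-1, M10 inverted output}.
Test 2 (x1=0, x2=1, x3=0, x4=0): fault-free M1=1, M2=0, M3=1, M4=0, M5=1, M6=0, M7=1, M8=1, M9=1, M10=0 → 0; observed 0. Eliminates M2 stuck-at-1, M2 inverted output, M4 stuck-at-1, M4 inverted output, M6 stuck-at-1, M6 inverted output, M7 stuck-at-0, M7 inverted output, M8 stuck-at-0, M8 inverted output, M9 stuck-at-0, M9 inverted output, M10 stuck-at-1, M10 inverted output.
Test 3 (x1=0, x2=1, x3=1, x4=0): fault-free M1=1, M2=0, M3=1, M4=1, M5=1, M6=0, M7=1, M8=0, M9=0, M10=1 → 1; observed 0. Eliminates M1 stuck-at-1.
Only M1 inverted output is consistent with every test.

M1 inverted output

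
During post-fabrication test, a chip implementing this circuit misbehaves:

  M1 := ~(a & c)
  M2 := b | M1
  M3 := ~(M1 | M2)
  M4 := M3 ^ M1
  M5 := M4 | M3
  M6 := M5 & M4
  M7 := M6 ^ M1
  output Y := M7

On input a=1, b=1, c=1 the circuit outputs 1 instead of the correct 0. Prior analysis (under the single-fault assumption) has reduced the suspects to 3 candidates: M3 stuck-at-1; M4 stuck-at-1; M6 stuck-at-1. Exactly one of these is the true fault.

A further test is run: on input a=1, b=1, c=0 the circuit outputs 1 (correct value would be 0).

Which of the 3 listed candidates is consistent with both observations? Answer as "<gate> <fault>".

M3 stuck-at-1

Evaluate each candidate on input a=1, b=1, c=0:
  M3 stuck-at-1: M1=1, M2=1, M3=1 [stuck-at-1], M4=0, M5=1, M6=0, M7=1 → 1 — matches
  M4 stuck-at-1: M1=1, M2=1, M3=0, M4=1 [stuck-at-1], M5=1, M6=1, M7=0 → 0 — eliminated
  M6 stuck-at-1: M1=1, M2=1, M3=0, M4=1, M5=1, M6=1 [stuck-at-1], M7=0 → 0 — eliminated
Only M3 stuck-at-1 reproduces the observed 1.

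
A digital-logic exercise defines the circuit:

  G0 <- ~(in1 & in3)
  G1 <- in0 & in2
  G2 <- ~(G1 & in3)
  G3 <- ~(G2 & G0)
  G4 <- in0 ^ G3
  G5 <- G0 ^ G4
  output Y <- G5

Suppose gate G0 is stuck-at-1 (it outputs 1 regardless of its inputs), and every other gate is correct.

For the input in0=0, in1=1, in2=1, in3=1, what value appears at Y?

1

Propagate with G0 forced: G0=1 [stuck-at-1], G1=0, G2=1, G3=0, G4=0, G5=1.
So Y = 1. (Same as the fault-free value — the fault is masked on this input.)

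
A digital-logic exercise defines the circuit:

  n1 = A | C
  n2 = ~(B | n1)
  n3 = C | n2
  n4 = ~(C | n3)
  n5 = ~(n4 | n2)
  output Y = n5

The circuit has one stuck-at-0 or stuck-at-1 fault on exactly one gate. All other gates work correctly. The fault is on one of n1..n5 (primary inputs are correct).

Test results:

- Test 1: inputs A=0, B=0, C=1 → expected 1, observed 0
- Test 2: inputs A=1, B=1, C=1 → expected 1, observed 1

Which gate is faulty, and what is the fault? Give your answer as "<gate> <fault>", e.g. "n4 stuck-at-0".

Fault-free values for test 1 (A=0, B=0, C=1): n1=1, n2=0, n3=1, n4=0, n5=1, giving Y=1. Observed 0.
Test 1: faults giving observed 0 are {n1 stuck-at-0, n2 stuck-at-1, n4 stuck-at-1, n5 stuck-at-0}.
Test 2 (A=1, B=1, C=1): fault-free n1=1, n2=0, n3=1, n4=0, n5=1 → 1; observed 1. Eliminates n2 stuck-at-1, n4 stuck-at-1, n5 stuck-at-0.
Only n1 stuck-at-0 is consistent with every test.

n1 stuck-at-0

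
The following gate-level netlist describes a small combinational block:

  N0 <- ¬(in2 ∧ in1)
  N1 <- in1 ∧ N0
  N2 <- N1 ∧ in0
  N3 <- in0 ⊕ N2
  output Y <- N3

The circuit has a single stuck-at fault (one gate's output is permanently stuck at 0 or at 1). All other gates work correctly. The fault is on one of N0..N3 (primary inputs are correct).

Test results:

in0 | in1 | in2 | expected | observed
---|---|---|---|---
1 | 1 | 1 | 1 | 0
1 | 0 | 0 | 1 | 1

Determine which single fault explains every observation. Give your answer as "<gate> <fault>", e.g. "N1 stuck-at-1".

N0 stuck-at-1

Fault-free values for test 1 (in0=1, in1=1, in2=1): N0=0, N1=0, N2=0, N3=1, giving Y=1. Observed 0.
Test 1: faults giving observed 0 are {N0 stuck-at-1, N1 stuck-at-1, N2 stuck-at-1, N3 stuck-at-0}.
Test 2 (in0=1, in1=0, in2=0): fault-free N0=1, N1=0, N2=0, N3=1 → 1; observed 1. Eliminates N1 stuck-at-1, N2 stuck-at-1, N3 stuck-at-0.
Only N0 stuck-at-1 is consistent with every test.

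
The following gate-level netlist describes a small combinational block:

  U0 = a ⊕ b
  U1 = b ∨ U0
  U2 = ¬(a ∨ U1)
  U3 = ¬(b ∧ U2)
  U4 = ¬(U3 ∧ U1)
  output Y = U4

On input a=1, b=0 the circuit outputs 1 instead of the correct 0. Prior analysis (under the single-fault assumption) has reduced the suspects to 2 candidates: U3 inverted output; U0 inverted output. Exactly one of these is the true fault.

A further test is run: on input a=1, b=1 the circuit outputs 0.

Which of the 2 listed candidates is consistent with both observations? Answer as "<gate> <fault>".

U0 inverted output

Evaluate each candidate on input a=1, b=1:
  U3 inverted output: U0=0, U1=1, U2=0, U3=0 [inverted output], U4=1 → 1 — eliminated
  U0 inverted output: U0=1 [inverted output], U1=1, U2=0, U3=1, U4=0 → 0 — matches
Only U0 inverted output reproduces the observed 0.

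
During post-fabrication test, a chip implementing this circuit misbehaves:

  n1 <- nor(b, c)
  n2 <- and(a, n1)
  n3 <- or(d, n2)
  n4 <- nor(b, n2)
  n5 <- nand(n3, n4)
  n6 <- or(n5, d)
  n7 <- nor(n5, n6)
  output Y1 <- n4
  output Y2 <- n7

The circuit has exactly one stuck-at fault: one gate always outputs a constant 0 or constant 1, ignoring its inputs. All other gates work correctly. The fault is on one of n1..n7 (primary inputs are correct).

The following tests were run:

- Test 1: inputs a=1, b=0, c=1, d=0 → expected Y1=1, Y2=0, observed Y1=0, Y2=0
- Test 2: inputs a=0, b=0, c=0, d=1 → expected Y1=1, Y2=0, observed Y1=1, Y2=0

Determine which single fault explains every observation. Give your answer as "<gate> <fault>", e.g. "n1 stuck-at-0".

Fault-free values for test 1 (a=1, b=0, c=1, d=0): n1=0, n2=0, n3=0, n4=1, n5=1, n6=1, n7=0, giving Y1=1, Y2=0. Observed Y1=0, Y2=0.
Test 1: faults giving observed Y1=0, Y2=0 are {n1 stuck-at-1, n2 stuck-at-1, n4 stuck-at-0}.
Test 2 (a=0, b=0, c=0, d=1): fault-free n1=1, n2=0, n3=1, n4=1, n5=0, n6=1, n7=0 → Y1=1, Y2=0; observed Y1=1, Y2=0. Eliminates n2 stuck-at-1, n4 stuck-at-0.
Only n1 stuck-at-1 is consistent with every test.

n1 stuck-at-1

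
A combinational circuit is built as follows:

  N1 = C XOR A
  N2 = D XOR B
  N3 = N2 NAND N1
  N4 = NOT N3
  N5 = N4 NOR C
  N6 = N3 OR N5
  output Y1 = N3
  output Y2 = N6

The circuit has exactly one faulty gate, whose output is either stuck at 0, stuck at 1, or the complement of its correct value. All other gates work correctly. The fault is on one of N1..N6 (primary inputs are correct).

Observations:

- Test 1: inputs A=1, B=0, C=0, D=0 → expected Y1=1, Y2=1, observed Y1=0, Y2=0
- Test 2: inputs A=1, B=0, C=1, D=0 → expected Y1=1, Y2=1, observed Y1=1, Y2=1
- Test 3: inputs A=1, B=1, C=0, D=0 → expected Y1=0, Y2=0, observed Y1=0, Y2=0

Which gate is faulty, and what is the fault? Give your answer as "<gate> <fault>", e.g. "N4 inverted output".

Fault-free values for test 1 (A=1, B=0, C=0, D=0): N1=1, N2=0, N3=1, N4=0, N5=1, N6=1, giving Y1=1, Y2=1. Observed Y1=0, Y2=0.
Test 1: faults giving observed Y1=0, Y2=0 are {N2 stuck-at-1, N2 inverted output, N3 stuck-at-0, N3 inverted output}.
Test 2 (A=1, B=0, C=1, D=0): fault-free N1=0, N2=0, N3=1, N4=0, N5=0, N6=1 → Y1=1, Y2=1; observed Y1=1, Y2=1. Eliminates N3 stuck-at-0, N3 inverted output.
Test 3 (A=1, B=1, C=0, D=0): fault-free N1=1, N2=1, N3=0, N4=1, N5=0, N6=0 → Y1=0, Y2=0; observed Y1=0, Y2=0. Eliminates N2 inverted output.
Only N2 stuck-at-1 is consistent with every test.

N2 stuck-at-1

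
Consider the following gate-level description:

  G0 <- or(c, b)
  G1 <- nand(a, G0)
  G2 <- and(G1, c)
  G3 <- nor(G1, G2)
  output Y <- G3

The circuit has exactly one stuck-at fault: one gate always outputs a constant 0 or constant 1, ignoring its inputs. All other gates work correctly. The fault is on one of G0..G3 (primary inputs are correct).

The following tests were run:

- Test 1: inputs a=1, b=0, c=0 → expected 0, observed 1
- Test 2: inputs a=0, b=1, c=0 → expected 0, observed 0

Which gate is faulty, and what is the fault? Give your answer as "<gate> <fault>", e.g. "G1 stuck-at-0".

G0 stuck-at-1

Fault-free values for test 1 (a=1, b=0, c=0): G0=0, G1=1, G2=0, G3=0, giving Y=0. Observed 1.
Test 1: faults giving observed 1 are {G0 stuck-at-1, G1 stuck-at-0, G3 stuck-at-1}.
Test 2 (a=0, b=1, c=0): fault-free G0=1, G1=1, G2=0, G3=0 → 0; observed 0. Eliminates G1 stuck-at-0, G3 stuck-at-1.
Only G0 stuck-at-1 is consistent with every test.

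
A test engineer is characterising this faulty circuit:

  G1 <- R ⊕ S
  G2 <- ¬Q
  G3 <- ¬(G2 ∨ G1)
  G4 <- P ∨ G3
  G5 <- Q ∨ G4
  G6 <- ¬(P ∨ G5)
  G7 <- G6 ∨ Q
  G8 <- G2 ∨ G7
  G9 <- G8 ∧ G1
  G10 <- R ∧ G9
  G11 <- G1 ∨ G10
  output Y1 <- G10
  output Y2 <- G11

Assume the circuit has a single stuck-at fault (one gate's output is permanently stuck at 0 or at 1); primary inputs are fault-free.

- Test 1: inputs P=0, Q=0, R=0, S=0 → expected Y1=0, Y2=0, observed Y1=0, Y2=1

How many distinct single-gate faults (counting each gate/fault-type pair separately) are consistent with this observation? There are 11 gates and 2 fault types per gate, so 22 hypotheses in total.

2

Fault-free: G1=0, G2=1, G3=0, G4=0, G5=0, G6=1, G7=1, G8=1, G9=0, G10=0, G11=0 → Y1=0, Y2=0. Observed Y1=0, Y2=1.
  G1: stuck-at-1 ✓; others ✗
  G2: none of the 2 fault types match ✗
  G3: none of the 2 fault types match ✗
  G4: none of the 2 fault types match ✗
  G5: none of the 2 fault types match ✗
  G6: none of the 2 fault types match ✗
  G7: none of the 2 fault types match ✗
  G8: none of the 2 fault types match ✗
  G9: none of the 2 fault types match ✗
  G10: none of the 2 fault types match ✗
  G11: stuck-at-1 ✓; others ✗
Consistent faults: {G1 stuck-at-1, G11 stuck-at-1} — 2 in all.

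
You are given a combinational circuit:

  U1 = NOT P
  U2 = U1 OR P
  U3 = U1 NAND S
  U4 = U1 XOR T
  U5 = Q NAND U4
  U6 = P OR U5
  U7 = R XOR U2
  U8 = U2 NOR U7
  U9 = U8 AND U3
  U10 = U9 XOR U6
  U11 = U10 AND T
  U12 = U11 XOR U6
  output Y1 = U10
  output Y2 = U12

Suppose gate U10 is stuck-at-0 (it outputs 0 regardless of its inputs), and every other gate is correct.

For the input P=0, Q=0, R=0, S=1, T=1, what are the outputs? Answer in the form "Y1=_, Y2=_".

Propagate with U10 forced: U1=1, U2=1, U3=0, U4=0, U5=1, U6=1, U7=1, U8=0, U9=0, U10=0 [stuck-at-0], U11=0, U12=1.
So the outputs are Y1=0, Y2=1. (Without the fault they would be Y1=1, Y2=0.)

Y1=0, Y2=1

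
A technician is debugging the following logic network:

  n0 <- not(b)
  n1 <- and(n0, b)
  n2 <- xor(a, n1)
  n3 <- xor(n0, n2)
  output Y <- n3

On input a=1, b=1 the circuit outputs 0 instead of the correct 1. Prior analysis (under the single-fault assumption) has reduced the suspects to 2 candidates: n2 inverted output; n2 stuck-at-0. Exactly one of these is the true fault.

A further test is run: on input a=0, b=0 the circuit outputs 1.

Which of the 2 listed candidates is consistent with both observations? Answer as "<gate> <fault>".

n2 stuck-at-0

Evaluate each candidate on input a=0, b=0:
  n2 inverted output: n0=1, n1=0, n2=1 [inverted output], n3=0 → 0 — eliminated
  n2 stuck-at-0: n0=1, n1=0, n2=0 [stuck-at-0], n3=1 → 1 — matches
Only n2 stuck-at-0 reproduces the observed 1.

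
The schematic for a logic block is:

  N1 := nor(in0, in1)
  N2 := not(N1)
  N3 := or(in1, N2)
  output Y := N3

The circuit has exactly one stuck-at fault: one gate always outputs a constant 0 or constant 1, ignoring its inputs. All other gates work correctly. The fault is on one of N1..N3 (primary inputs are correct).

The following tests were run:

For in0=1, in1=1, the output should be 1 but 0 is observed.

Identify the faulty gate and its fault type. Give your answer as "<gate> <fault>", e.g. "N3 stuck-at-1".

Fault-free values for test 1 (in0=1, in1=1): N1=0, N2=1, N3=1, giving Y=1. Observed 0.
Test 1: faults giving observed 0 are {N3 stuck-at-0}.
Only N3 stuck-at-0 is consistent with every test.

N3 stuck-at-0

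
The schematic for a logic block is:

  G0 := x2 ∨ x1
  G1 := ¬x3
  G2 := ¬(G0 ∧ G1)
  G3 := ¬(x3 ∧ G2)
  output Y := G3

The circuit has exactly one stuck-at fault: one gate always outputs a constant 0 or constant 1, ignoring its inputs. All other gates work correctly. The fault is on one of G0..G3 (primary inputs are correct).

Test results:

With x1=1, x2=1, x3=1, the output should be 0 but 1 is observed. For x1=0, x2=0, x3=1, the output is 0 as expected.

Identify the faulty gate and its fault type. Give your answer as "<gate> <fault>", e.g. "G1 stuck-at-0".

Fault-free values for test 1 (x1=1, x2=1, x3=1): G0=1, G1=0, G2=1, G3=0, giving Y=0. Observed 1.
Test 1: faults giving observed 1 are {G1 stuck-at-1, G2 stuck-at-0, G3 stuck-at-1}.
Test 2 (x1=0, x2=0, x3=1): fault-free G0=0, G1=0, G2=1, G3=0 → 0; observed 0. Eliminates G2 stuck-at-0, G3 stuck-at-1.
Only G1 stuck-at-1 is consistent with every test.

G1 stuck-at-1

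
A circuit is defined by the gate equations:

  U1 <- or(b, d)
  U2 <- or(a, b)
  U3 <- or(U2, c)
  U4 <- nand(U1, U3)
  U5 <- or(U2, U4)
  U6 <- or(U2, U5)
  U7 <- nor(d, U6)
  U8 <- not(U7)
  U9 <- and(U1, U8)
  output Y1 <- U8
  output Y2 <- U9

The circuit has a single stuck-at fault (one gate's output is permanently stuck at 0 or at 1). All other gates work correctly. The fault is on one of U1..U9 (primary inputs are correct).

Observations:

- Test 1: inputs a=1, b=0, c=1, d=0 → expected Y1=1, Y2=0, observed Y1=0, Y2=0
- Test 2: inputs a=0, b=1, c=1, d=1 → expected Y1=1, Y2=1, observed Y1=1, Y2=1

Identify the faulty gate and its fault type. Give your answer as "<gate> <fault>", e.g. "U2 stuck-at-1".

Fault-free values for test 1 (a=1, b=0, c=1, d=0): U1=0, U2=1, U3=1, U4=1, U5=1, U6=1, U7=0, U8=1, U9=0, giving Y1=1, Y2=0. Observed Y1=0, Y2=0.
Test 1: faults giving observed Y1=0, Y2=0 are {U6 stuck-at-0, U7 stuck-at-1, U8 stuck-at-0}.
Test 2 (a=0, b=1, c=1, d=1): fault-free U1=1, U2=1, U3=1, U4=0, U5=1, U6=1, U7=0, U8=1, U9=1 → Y1=1, Y2=1; observed Y1=1, Y2=1. Eliminates U7 stuck-at-1, U8 stuck-at-0.
Only U6 stuck-at-0 is consistent with every test.

U6 stuck-at-0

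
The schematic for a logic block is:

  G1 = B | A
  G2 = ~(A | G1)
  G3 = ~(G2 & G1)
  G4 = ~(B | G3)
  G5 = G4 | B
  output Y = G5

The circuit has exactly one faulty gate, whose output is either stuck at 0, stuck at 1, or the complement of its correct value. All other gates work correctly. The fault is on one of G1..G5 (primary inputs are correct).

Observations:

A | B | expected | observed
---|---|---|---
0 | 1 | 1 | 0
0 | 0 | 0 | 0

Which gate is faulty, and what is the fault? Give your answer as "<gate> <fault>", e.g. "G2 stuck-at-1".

G5 stuck-at-0

Fault-free values for test 1 (A=0, B=1): G1=1, G2=0, G3=1, G4=0, G5=1, giving Y=1. Observed 0.
Test 1: faults giving observed 0 are {G5 stuck-at-0, G5 inverted output}.
Test 2 (A=0, B=0): fault-free G1=0, G2=1, G3=1, G4=0, G5=0 → 0; observed 0. Eliminates G5 inverted output.
Only G5 stuck-at-0 is consistent with every test.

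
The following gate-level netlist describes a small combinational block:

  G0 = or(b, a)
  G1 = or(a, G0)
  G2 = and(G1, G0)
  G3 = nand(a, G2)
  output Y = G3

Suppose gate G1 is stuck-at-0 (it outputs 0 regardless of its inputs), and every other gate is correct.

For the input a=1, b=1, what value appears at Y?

1

Propagate with G1 forced: G0=1, G1=0 [stuck-at-0], G2=0, G3=1.
So Y = 1. (Without the fault it would be 0.)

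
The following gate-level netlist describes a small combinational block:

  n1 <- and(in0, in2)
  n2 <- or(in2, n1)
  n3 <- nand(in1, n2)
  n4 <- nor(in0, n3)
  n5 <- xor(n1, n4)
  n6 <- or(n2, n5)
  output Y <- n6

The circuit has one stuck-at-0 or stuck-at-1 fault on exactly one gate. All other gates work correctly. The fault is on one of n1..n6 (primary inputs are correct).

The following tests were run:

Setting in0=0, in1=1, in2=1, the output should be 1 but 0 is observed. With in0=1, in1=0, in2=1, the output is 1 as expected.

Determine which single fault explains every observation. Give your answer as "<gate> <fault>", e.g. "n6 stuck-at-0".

Fault-free values for test 1 (in0=0, in1=1, in2=1): n1=0, n2=1, n3=0, n4=1, n5=1, n6=1, giving Y=1. Observed 0.
Test 1: faults giving observed 0 are {n2 stuck-at-0, n6 stuck-at-0}.
Test 2 (in0=1, in1=0, in2=1): fault-free n1=1, n2=1, n3=1, n4=0, n5=1, n6=1 → 1; observed 1. Eliminates n6 stuck-at-0.
Only n2 stuck-at-0 is consistent with every test.

n2 stuck-at-0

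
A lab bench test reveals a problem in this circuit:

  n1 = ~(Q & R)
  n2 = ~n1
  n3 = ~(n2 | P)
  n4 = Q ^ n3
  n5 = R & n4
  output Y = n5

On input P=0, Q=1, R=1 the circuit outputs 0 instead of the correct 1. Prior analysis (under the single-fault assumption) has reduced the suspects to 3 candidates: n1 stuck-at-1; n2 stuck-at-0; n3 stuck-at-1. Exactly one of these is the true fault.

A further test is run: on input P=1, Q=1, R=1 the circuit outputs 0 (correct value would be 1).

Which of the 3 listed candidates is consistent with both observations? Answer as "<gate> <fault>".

n3 stuck-at-1

Evaluate each candidate on input P=1, Q=1, R=1:
  n1 stuck-at-1: n1=1 [stuck-at-1], n2=0, n3=0, n4=1, n5=1 → 1 — eliminated
  n2 stuck-at-0: n1=0, n2=0 [stuck-at-0], n3=0, n4=1, n5=1 → 1 — eliminated
  n3 stuck-at-1: n1=0, n2=1, n3=1 [stuck-at-1], n4=0, n5=0 → 0 — matches
Only n3 stuck-at-1 reproduces the observed 0.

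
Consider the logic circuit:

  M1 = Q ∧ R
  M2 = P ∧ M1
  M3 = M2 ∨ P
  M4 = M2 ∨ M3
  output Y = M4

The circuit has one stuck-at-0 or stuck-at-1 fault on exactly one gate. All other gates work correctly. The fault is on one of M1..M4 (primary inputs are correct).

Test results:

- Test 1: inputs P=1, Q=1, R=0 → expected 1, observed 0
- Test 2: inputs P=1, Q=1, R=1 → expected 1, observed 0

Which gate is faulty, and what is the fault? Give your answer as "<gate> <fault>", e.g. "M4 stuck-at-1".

M4 stuck-at-0

Fault-free values for test 1 (P=1, Q=1, R=0): M1=0, M2=0, M3=1, M4=1, giving Y=1. Observed 0.
Test 1: faults giving observed 0 are {M3 stuck-at-0, M4 stuck-at-0}.
Test 2 (P=1, Q=1, R=1): fault-free M1=1, M2=1, M3=1, M4=1 → 1; observed 0. Eliminates M3 stuck-at-0.
Only M4 stuck-at-0 is consistent with every test.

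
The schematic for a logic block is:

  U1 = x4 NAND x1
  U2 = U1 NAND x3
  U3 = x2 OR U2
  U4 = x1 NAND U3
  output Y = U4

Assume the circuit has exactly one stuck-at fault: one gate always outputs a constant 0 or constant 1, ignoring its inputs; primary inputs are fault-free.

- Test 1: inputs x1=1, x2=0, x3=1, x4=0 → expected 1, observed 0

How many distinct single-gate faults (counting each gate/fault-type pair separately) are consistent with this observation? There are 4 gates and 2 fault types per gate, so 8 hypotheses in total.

Fault-free: U1=1, U2=0, U3=0, U4=1 → 1. Observed 0.
  U1 stuck-at-0: output 0 ✓
  U1 stuck-at-1: output 1 ✗
  U2 stuck-at-0: output 1 ✗
  U2 stuck-at-1: output 0 ✓
  U3 stuck-at-0: output 1 ✗
  U3 stuck-at-1: output 0 ✓
  U4 stuck-at-0: output 0 ✓
  U4 stuck-at-1: output 1 ✗
Consistent faults: {U1 stuck-at-0, U2 stuck-at-1, U3 stuck-at-1, U4 stuck-at-0} — 4 in all.

4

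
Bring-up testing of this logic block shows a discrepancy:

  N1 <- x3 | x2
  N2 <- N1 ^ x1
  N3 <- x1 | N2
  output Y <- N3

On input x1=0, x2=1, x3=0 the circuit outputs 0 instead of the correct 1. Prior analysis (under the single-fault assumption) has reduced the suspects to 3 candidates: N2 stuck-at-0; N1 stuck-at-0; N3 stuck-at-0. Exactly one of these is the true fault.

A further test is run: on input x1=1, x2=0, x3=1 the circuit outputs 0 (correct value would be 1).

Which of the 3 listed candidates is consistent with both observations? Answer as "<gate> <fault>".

N3 stuck-at-0

Evaluate each candidate on input x1=1, x2=0, x3=1:
  N2 stuck-at-0: N1=1, N2=0 [stuck-at-0], N3=1 → 1 — eliminated
  N1 stuck-at-0: N1=0 [stuck-at-0], N2=1, N3=1 → 1 — eliminated
  N3 stuck-at-0: N1=1, N2=0, N3=0 [stuck-at-0] → 0 — matches
Only N3 stuck-at-0 reproduces the observed 0.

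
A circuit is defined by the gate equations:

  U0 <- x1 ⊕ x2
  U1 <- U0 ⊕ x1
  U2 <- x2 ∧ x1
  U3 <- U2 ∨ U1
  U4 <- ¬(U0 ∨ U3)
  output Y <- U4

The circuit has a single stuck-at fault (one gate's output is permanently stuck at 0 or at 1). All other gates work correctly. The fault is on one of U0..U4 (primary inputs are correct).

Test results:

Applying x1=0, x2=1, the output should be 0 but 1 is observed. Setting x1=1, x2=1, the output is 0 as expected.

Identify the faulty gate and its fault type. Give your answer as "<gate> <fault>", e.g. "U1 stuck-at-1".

U0 stuck-at-0

Fault-free values for test 1 (x1=0, x2=1): U0=1, U1=1, U2=0, U3=1, U4=0, giving Y=0. Observed 1.
Test 1: faults giving observed 1 are {U0 stuck-at-0, U4 stuck-at-1}.
Test 2 (x1=1, x2=1): fault-free U0=0, U1=1, U2=1, U3=1, U4=0 → 0; observed 0. Eliminates U4 stuck-at-1.
Only U0 stuck-at-0 is consistent with every test.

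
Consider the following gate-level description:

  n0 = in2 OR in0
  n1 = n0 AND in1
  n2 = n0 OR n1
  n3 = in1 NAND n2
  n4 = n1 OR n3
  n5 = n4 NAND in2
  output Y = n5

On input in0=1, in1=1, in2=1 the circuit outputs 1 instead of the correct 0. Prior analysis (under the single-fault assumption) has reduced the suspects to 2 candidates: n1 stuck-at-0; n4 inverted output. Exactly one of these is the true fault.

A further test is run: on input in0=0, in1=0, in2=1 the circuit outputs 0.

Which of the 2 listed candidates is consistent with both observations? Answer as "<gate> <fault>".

n1 stuck-at-0

Evaluate each candidate on input in0=0, in1=0, in2=1:
  n1 stuck-at-0: n0=1, n1=0 [stuck-at-0], n2=1, n3=1, n4=1, n5=0 → 0 — matches
  n4 inverted output: n0=1, n1=0, n2=1, n3=1, n4=0 [inverted output], n5=1 → 1 — eliminated
Only n1 stuck-at-0 reproduces the observed 0.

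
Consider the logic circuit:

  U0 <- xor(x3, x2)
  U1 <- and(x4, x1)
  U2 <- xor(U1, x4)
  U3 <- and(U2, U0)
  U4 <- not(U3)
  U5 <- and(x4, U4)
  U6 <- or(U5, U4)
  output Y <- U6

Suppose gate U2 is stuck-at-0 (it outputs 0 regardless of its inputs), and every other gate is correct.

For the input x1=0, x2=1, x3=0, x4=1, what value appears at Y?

1

Propagate with U2 forced: U0=1, U1=0, U2=0 [stuck-at-0], U3=0, U4=1, U5=1, U6=1.
So Y = 1. (Without the fault it would be 0.)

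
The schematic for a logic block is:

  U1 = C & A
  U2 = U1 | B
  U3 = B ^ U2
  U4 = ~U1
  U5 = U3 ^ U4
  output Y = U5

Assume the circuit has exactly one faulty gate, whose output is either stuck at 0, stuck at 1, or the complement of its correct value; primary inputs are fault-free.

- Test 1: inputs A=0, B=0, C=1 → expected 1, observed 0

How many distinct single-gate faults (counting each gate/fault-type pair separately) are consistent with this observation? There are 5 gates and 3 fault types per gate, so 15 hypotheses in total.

8

Fault-free: U1=0, U2=0, U3=0, U4=1, U5=1 → 1. Observed 0.
  U1: none of the 3 fault types match ✗
  U2: stuck-at-1, inverted output ✓; others ✗
  U3: stuck-at-1, inverted output ✓; others ✗
  U4: stuck-at-0, inverted output ✓; others ✗
  U5: stuck-at-0, inverted output ✓; others ✗
Consistent faults: {U2 stuck-at-1, U2 inverted output, U3 stuck-at-1, U3 inverted output, U4 stuck-at-0, U4 inverted output, U5 stuck-at-0, U5 inverted output} — 8 in all.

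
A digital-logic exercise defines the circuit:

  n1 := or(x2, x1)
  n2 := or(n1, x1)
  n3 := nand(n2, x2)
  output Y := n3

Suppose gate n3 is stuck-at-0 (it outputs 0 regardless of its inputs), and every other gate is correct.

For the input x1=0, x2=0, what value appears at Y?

0

Propagate with n3 forced: n1=0, n2=0, n3=0 [stuck-at-0].
So Y = 0. (Without the fault it would be 1.)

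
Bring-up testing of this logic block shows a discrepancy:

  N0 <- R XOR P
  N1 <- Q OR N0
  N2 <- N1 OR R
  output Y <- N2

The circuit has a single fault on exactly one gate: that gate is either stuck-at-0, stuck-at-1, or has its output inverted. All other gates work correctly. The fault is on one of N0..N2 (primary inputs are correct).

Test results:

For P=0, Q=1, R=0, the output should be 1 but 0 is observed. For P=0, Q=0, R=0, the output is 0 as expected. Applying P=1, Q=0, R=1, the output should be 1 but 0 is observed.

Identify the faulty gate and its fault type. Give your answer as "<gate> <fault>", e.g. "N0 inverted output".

Fault-free values for test 1 (P=0, Q=1, R=0): N0=0, N1=1, N2=1, giving Y=1. Observed 0.
Test 1: faults giving observed 0 are {N1 stuck-at-0, N1 inverted output, N2 stuck-at-0, N2 inverted output}.
Test 2 (P=0, Q=0, R=0): fault-free N0=0, N1=0, N2=0 → 0; observed 0. Eliminates N1 inverted output, N2 inverted output.
Test 3 (P=1, Q=0, R=1): fault-free N0=0, N1=0, N2=1 → 1; observed 0. Eliminates N1 stuck-at-0.
Only N2 stuck-at-0 is consistent with every test.

N2 stuck-at-0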